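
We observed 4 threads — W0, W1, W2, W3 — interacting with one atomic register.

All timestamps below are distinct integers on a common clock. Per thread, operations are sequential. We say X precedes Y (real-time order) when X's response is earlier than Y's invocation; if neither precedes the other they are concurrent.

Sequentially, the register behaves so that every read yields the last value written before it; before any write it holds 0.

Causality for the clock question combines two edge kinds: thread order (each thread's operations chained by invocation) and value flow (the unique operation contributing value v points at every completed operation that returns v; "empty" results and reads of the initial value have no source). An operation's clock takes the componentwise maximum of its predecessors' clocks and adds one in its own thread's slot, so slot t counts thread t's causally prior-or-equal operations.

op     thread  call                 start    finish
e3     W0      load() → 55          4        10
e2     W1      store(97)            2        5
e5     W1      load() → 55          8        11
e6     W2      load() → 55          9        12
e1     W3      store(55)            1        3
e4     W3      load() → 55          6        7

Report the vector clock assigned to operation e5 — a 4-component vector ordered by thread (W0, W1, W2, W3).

no predecessors for e1 (invoked 1): W3 increments from zero → (0, 0, 0, 1)
no predecessors for e2 (invoked 2): W1 increments from zero → (0, 1, 0, 0)
invoked at 6, e4 merges VC(e1)=(0, 0, 0, 1) and bumps W3's slot → (0, 0, 0, 2)
invoked at 9, e6 merges VC(e1)=(0, 0, 0, 1) and bumps W2's slot → (0, 0, 1, 1)
invoked at 4, e3 merges VC(e1)=(0, 0, 0, 1) and bumps W0's slot → (1, 0, 0, 1)
invoked at 8, e5 merges VC(e1)=(0, 0, 0, 1), VC(e2)=(0, 1, 0, 0) and bumps W1's slot → (0, 2, 0, 1)
target: VC(e5) = (0, 2, 0, 1)

(0, 2, 0, 1)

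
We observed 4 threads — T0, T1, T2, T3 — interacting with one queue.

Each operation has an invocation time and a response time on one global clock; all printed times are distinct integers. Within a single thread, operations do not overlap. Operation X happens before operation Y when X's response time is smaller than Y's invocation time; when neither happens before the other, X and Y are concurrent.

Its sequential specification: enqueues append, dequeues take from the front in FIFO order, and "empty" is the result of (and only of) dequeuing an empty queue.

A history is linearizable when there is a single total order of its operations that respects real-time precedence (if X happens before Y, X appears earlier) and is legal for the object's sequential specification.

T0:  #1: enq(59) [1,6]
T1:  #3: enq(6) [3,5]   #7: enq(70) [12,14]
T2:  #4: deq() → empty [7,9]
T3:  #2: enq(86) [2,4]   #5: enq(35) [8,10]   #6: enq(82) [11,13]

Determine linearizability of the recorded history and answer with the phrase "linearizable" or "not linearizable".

events 1..8 are fine; event 9 — the response of #4 at time 9 — makes the prefix non-linearizable
4 completed operations, 6 real-time-consistent orders — every queue replay fails
no completion choice of the 1 pending operation (#5) rescues it — every subset was tried
for example #1, #2, #3, #4 (pending dropped) fails at step 4: #4 deq() → empty is not legal there
for example #1, #3, #2, #4 (pending dropped) fails at step 4: #4 deq() → empty is not legal there

not linearizable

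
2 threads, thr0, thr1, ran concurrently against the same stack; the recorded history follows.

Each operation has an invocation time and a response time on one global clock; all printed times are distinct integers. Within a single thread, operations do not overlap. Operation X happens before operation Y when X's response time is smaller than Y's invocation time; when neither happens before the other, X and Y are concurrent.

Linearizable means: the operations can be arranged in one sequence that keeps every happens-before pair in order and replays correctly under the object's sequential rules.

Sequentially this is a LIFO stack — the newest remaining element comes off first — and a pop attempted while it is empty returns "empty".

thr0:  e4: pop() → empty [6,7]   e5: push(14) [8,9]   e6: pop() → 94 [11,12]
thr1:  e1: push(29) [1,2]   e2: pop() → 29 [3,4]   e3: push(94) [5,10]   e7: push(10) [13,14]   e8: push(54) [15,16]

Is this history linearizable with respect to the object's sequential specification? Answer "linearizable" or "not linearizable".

witness order: e1, e2, e4, e5, e3, e6, e7, e8
after step 1 (e1 push(29)): stack <29>
after step 2 (e2 pop() → 29): stack <>
after step 3 (e4 pop() → empty): stack <>
after step 4 (e5 push(14)): stack <14>
after step 5 (e3 push(94)): stack <14,94>
after step 6 (e6 pop() → 94): stack <14>
after step 7 (e7 push(10)): stack <14,10>
after step 8 (e8 push(54)): stack <14,10,54>

linearizable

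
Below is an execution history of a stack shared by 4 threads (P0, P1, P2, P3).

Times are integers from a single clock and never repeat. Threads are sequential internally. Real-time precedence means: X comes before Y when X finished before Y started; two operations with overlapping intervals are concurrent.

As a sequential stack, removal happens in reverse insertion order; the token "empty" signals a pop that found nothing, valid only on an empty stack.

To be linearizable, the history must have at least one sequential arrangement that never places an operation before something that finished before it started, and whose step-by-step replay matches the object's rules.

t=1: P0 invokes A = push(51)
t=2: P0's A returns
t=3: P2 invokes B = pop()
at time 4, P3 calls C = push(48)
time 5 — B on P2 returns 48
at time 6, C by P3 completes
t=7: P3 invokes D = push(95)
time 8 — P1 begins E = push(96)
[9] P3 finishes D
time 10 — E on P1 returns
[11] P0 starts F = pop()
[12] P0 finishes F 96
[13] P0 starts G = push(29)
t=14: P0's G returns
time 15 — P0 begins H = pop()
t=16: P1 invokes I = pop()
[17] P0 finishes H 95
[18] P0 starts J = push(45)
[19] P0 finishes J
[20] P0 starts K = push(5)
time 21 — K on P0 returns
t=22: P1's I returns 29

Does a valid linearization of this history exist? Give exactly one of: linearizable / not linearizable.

witness order: A, C, B, D, E, F, G, I, H, J, K
1. A push(51), leaving stack <51>
2. C push(48), leaving stack <51,48>
3. B pop() → 48, leaving stack <51>
4. D push(95), leaving stack <51,95>
5. E push(96), leaving stack <51,95,96>
6. F pop() → 96, leaving stack <51,95>
7. G push(29), leaving stack <51,95,29>
8. I pop() → 29, leaving stack <51,95>
9. H pop() → 95, leaving stack <51>
10. J push(45), leaving stack <51,45>
11. K push(5), leaving stack <51,45,5>

linearizable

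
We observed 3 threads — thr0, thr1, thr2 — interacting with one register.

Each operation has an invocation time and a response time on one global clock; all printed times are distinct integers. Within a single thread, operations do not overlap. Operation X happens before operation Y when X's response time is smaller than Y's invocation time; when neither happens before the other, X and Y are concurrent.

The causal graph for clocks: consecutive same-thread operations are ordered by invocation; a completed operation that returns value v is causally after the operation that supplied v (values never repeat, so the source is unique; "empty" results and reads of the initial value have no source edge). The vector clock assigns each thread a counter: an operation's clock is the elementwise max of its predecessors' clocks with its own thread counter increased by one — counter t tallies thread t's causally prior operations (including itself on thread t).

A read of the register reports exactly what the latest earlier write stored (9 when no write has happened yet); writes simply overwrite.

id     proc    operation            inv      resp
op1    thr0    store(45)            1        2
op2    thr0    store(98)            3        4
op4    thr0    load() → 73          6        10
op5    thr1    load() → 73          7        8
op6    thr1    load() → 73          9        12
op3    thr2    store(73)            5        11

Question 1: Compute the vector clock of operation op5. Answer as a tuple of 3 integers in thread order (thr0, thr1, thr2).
(0, 1, 1)

no predecessors for op3 (invoked 5): thr2 increments from zero → (0, 0, 1)
no predecessors for op1 (invoked 1): thr0 increments from zero → (1, 0, 0)
from VC(op3)=(0, 0, 1), op5 (invoked 7) maxes components and bumps thr1 → (0, 1, 1)
from VC(op1)=(1, 0, 0), op2 (invoked 3) maxes components and bumps thr0 → (2, 0, 0)
from VC(op3)=(0, 0, 1), VC(op5)=(0, 1, 1), op6 (invoked 9) maxes components and bumps thr1 → (0, 2, 1)
from VC(op2)=(2, 0, 0), VC(op3)=(0, 0, 1), op4 (invoked 6) maxes components and bumps thr0 → (3, 0, 1)
target: VC(op5) = (0, 1, 1)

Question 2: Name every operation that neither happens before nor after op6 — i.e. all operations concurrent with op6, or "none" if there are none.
op3, op4

concurrent with op6 ([9,12]): every op whose interval crosses 9..12
op1 [1,2]: before
op2 [3,4]: before
op3 [5,11]: concurrent
op4 [6,10]: concurrent
op5 [7,8]: before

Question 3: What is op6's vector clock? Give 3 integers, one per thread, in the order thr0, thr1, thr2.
(0, 2, 1)

invoked at 5, op3 has no predecessors; its own thr2 bump gives (0, 0, 1)
invoked at 1, op1 has no predecessors; its own thr0 bump gives (1, 0, 0)
merge at op5 (invoked 7): VC(op3)=(0, 0, 1), own-thread bump on thr1 → (0, 1, 1)
merge at op2 (invoked 3): VC(op1)=(1, 0, 0), own-thread bump on thr0 → (2, 0, 0)
merge at op6 (invoked 9): VC(op3)=(0, 0, 1), VC(op5)=(0, 1, 1), own-thread bump on thr1 → (0, 2, 1)
merge at op4 (invoked 6): VC(op2)=(2, 0, 0), VC(op3)=(0, 0, 1), own-thread bump on thr0 → (3, 0, 1)
target: VC(op6) = (0, 2, 1)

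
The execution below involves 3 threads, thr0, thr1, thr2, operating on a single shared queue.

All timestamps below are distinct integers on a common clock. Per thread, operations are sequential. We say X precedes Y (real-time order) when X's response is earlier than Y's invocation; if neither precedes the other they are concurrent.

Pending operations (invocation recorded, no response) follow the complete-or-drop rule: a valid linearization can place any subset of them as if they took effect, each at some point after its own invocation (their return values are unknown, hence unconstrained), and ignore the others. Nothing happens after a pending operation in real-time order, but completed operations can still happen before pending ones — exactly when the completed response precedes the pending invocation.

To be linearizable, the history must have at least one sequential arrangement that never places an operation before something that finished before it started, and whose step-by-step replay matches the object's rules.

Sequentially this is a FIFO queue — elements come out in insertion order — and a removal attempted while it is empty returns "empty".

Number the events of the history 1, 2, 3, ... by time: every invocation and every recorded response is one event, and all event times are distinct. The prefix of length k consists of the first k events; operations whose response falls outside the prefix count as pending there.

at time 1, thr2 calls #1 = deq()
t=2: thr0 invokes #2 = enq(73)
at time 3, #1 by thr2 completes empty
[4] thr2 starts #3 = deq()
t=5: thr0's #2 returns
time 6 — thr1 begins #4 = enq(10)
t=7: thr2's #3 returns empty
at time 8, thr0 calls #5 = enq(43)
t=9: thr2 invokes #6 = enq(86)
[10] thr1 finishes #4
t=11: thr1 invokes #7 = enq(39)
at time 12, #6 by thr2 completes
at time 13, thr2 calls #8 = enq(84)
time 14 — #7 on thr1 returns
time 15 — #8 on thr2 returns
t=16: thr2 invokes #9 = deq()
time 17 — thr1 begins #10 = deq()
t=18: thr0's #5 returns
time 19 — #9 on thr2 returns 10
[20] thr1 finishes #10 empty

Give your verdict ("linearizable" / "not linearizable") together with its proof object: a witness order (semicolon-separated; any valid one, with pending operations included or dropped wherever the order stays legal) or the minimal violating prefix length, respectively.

cut after 19 events: linearizable; cut after 20 events (#10 responds, time 20): not linearizable
every one of the 282 real-time-consistent orders over 10 completed queue ops fails the sequential spec
for example #1, #2, #3, #4, #5, #6, #7, #8, #9, #10 fails at step 3: #3 deq() → empty is not legal there
for example #1, #2, #3, #4, #5, #6, #7, #8, #10, #9 fails at step 3: #3 deq() → empty is not legal there

not linearizable — minimal violating prefix: 20 events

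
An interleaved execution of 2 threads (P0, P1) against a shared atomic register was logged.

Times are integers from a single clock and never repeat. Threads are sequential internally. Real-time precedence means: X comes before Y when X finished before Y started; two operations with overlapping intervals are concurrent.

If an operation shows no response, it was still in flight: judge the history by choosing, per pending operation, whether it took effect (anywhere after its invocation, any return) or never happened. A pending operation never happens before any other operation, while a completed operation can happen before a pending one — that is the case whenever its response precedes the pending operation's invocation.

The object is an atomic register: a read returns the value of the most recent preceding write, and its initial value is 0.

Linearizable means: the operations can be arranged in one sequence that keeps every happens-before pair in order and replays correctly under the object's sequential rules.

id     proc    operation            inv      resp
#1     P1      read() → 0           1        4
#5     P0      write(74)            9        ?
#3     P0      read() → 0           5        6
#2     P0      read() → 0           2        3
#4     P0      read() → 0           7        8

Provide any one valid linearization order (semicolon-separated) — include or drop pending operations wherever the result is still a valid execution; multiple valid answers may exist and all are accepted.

1. #1 read() → 0, leaving value 0
2. #2 read() → 0, leaving value 0
3. #3 read() → 0, leaving value 0
4. #4 read() → 0, leaving value 0

#1; #2; #3; #4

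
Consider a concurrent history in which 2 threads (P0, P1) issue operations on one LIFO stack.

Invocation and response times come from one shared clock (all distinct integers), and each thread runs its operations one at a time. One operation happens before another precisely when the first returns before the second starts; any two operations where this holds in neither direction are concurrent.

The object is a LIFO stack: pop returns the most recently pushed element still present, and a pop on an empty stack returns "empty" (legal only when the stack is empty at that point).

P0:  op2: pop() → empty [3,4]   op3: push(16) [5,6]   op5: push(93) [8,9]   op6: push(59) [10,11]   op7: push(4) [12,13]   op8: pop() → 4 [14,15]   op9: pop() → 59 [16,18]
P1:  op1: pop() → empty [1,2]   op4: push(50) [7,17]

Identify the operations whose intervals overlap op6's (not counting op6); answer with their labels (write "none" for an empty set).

op6 spans [10,11]: anything still running between times 10 and 11 counts as concurrent
op1 [1,2]: before
op2 [3,4]: before
op3 [5,6]: before
op4 [7,17]: concurrent
op5 [8,9]: before
op7 [12,13]: after
op8 [14,15]: after
op9 [16,18]: after

op4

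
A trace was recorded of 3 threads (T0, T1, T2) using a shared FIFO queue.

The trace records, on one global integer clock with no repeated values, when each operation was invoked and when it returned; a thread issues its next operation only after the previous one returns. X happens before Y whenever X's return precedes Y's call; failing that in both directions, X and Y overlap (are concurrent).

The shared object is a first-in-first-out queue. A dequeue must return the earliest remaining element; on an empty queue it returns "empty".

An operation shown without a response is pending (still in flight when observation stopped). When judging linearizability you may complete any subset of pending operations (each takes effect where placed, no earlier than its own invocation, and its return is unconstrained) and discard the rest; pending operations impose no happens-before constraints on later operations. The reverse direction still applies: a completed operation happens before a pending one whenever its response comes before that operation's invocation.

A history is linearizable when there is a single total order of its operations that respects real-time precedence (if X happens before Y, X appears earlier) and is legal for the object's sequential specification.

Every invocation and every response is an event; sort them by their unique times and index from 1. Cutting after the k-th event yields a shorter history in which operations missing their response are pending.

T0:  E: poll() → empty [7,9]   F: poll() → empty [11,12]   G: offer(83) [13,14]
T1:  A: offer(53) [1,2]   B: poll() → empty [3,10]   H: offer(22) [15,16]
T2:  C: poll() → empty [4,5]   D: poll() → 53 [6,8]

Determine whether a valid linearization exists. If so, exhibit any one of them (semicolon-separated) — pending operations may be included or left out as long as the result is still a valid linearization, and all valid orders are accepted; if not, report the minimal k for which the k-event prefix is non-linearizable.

already the first 8 events (up to D's response at time 8) admit no linearization; the first 7 still do
one real-time candidate order over the 3 completed operations — the FIFO queue replay rejects it
no completion choice of the 2 pending operations (B, E) rescues it — every subset was tried
for example A, C, D (pending dropped) fails at step 2: C poll() → empty is not legal there

not linearizable — minimal violating prefix: 8 events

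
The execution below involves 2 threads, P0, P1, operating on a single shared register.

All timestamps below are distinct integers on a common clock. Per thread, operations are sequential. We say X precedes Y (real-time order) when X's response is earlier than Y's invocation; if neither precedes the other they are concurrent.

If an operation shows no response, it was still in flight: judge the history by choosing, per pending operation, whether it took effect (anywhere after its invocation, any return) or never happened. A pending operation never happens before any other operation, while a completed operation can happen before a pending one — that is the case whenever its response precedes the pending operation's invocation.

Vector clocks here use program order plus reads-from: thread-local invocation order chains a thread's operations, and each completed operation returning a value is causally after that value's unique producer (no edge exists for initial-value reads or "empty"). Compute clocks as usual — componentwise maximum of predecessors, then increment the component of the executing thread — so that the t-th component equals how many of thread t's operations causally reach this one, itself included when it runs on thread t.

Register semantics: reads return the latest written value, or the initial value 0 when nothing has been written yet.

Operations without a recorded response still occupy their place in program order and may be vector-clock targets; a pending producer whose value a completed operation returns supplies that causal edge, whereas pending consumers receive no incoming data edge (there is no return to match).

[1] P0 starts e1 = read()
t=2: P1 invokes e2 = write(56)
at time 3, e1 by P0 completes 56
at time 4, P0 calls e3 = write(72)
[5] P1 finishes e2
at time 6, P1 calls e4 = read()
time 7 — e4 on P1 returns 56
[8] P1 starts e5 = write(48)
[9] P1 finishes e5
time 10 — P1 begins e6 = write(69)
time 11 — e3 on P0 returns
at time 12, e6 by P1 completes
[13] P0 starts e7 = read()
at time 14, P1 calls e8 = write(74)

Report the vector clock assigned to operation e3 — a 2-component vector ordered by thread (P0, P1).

(2, 1)

root op e2, invoked 2: fresh clock plus P1's own tick → (0, 1)
VC(e4, invoked at 6): max of VC(e2)=(0, 1), then +1 on thread P1 → (0, 2)
VC(e1, invoked at 1): max of VC(e2)=(0, 1), then +1 on thread P0 → (1, 1)
VC(e5, invoked at 8): max of VC(e4)=(0, 2), then +1 on thread P1 → (0, 3)
VC(e3, invoked at 4): max of VC(e1)=(1, 1), then +1 on thread P0 → (2, 1)
VC(e6, invoked at 10): max of VC(e5)=(0, 3), then +1 on thread P1 → (0, 4)
VC(e7, invoked at 13): max of VC(e3)=(2, 1), then +1 on thread P0 → (3, 1)
VC(e8, invoked at 14): max of VC(e6)=(0, 4), then +1 on thread P1 → (0, 5)
target: VC(e3) = (2, 1)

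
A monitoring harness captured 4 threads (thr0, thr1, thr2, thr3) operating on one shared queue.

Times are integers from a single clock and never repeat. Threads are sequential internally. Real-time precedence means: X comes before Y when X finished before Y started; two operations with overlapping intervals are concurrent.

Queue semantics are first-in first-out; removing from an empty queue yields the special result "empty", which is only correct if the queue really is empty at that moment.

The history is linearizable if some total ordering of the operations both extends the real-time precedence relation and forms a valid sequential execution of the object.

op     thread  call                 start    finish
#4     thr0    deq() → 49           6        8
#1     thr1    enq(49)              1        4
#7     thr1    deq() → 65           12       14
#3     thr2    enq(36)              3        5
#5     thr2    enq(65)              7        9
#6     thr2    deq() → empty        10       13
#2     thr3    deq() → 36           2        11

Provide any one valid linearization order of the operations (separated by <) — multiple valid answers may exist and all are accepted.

after step 1 (#1 enq(49)): queue <49>
after step 2 (#3 enq(36)): queue <49,36>
after step 3 (#4 deq() → 49): queue <36>
after step 4 (#2 deq() → 36): queue <>
after step 5 (#5 enq(65)): queue <65>
after step 6 (#7 deq() → 65): queue <>
after step 7 (#6 deq() → empty): queue <>

#1 < #3 < #4 < #2 < #5 < #7 < #6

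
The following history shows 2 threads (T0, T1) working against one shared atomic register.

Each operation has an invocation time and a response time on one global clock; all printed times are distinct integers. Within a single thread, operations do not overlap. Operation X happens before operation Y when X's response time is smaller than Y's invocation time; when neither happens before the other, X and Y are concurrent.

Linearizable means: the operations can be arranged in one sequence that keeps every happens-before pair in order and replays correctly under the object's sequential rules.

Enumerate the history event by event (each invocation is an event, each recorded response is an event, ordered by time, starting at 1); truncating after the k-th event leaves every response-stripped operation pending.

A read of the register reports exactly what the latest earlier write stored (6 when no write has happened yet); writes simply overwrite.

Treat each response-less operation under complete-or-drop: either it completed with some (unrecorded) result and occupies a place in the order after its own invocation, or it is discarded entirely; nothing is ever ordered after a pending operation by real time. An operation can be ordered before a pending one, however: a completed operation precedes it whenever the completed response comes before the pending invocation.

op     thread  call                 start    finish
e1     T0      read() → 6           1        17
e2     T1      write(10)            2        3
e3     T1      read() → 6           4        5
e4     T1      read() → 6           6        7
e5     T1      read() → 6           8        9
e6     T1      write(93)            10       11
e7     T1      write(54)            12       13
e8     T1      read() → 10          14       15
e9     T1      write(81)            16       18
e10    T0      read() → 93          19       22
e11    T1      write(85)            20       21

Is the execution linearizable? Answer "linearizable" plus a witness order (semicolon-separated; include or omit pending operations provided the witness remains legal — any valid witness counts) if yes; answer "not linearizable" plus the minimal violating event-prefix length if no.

cut after 4 events: linearizable; cut after 5 events (e3 responds, time 5): not linearizable
exactly one order of the 2 completed ops respects real time; the atomic register replay fails
including or dropping the 1 pending operation (e1) in any combination fails
take e2, e3 (pending dropped): step 2 already fails, because e3 read() → 6 cannot occur there

not linearizable — minimal violating prefix: 5 events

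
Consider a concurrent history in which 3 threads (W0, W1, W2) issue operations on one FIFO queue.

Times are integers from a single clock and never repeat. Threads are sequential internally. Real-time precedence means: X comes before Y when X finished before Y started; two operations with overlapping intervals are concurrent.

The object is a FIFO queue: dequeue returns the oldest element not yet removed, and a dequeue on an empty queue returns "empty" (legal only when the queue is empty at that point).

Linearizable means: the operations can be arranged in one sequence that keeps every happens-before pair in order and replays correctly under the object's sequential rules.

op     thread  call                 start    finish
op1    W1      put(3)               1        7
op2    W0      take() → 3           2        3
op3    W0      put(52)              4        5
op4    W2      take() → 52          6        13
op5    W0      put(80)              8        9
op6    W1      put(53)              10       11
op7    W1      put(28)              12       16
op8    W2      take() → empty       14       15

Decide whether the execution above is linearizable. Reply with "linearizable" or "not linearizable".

not linearizable

through event 14 a valid linearization exists; event 15 (op8 responding at time 15) ends that
real-time-consistent orders of the 7 completed operations: 10 — all fail the FIFO queue replay
no escape via the 1 pending operation (op7): every completion choice fails
e.g. op1, op2, op3, op4, op5, op6, op8 (pending dropped): illegal at step 7, since op8 take() → empty cannot apply there
e.g. op1, op2, op3, op5, op4, op6, op8 (pending dropped): illegal at step 7, since op8 take() → empty cannot apply there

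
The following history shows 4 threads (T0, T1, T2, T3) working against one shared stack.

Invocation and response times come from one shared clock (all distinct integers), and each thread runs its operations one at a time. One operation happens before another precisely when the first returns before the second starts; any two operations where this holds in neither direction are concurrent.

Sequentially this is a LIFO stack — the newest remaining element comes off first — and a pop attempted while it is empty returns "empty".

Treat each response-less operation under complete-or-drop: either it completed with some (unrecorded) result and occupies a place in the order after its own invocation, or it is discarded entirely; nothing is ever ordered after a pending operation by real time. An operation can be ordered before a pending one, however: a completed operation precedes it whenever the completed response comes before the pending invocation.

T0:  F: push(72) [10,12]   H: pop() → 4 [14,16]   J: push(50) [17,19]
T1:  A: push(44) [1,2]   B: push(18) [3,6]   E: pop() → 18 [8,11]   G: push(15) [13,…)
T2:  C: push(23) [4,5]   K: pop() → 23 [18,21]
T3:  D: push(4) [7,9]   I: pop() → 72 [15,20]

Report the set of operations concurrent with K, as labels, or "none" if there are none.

G, I, J

concurrent with K ([18,21]): every op whose interval crosses 18..21
A [1,2]: before
B [3,6]: before
C [4,5]: before
D [7,9]: before
E [8,11]: before
F [10,12]: before
G [13,…): concurrent
H [14,16]: before
I [15,20]: concurrent
J [17,19]: concurrent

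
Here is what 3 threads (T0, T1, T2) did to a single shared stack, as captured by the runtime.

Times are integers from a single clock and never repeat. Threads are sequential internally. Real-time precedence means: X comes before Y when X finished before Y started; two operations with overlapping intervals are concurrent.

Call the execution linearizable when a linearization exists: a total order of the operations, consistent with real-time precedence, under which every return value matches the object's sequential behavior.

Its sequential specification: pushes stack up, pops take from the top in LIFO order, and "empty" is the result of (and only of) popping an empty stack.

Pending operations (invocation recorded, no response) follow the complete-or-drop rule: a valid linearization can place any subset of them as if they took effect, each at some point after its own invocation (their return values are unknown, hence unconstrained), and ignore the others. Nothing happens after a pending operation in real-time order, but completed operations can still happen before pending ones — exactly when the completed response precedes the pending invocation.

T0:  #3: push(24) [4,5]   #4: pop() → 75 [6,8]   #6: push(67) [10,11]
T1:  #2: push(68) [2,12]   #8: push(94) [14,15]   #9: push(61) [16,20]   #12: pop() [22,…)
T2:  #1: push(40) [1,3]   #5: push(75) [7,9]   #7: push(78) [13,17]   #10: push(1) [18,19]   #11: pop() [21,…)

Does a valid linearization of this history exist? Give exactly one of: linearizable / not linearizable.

witness order: #1, #2, #3, #5, #4, #6, #7, #8, #9, #10
1. #1 push(40), leaving stack <40>
2. #2 push(68), leaving stack <40,68>
3. #3 push(24), leaving stack <40,68,24>
4. #5 push(75), leaving stack <40,68,24,75>
5. #4 pop() → 75, leaving stack <40,68,24>
6. #6 push(67), leaving stack <40,68,24,67>
7. #7 push(78), leaving stack <40,68,24,67,78>
8. #8 push(94), leaving stack <40,68,24,67,78,94>
9. #9 push(61), leaving stack <40,68,24,67,78,94,61>
10. #10 push(1), leaving stack <40,68,24,67,78,94,61,1>

linearizable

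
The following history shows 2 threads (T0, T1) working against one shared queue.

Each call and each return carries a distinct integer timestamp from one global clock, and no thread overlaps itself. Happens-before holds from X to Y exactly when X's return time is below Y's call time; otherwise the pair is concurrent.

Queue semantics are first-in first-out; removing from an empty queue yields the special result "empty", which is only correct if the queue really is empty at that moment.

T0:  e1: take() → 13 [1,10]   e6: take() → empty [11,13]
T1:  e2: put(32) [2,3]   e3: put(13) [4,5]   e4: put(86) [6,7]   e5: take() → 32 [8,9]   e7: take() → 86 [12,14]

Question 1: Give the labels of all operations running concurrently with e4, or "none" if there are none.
e1

overlap test against e4 [6,7]: concurrent iff the interval meets 6..7
e1 [1,10]: concurrent
e2 [2,3]: before
e3 [4,5]: before
e5 [8,9]: after
e6 [11,13]: after
e7 [12,14]: after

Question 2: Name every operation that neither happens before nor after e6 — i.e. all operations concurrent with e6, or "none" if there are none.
e7

concurrent with e6 ([11,13]): every op whose interval crosses 11..13
e1 [1,10]: before
e2 [2,3]: before
e3 [4,5]: before
e4 [6,7]: before
e5 [8,9]: before
e7 [12,14]: concurrent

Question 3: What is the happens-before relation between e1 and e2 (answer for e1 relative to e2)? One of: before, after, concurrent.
concurrent

e1 spans [1,10], e2 spans [2,3]
the intervals overlap in both directions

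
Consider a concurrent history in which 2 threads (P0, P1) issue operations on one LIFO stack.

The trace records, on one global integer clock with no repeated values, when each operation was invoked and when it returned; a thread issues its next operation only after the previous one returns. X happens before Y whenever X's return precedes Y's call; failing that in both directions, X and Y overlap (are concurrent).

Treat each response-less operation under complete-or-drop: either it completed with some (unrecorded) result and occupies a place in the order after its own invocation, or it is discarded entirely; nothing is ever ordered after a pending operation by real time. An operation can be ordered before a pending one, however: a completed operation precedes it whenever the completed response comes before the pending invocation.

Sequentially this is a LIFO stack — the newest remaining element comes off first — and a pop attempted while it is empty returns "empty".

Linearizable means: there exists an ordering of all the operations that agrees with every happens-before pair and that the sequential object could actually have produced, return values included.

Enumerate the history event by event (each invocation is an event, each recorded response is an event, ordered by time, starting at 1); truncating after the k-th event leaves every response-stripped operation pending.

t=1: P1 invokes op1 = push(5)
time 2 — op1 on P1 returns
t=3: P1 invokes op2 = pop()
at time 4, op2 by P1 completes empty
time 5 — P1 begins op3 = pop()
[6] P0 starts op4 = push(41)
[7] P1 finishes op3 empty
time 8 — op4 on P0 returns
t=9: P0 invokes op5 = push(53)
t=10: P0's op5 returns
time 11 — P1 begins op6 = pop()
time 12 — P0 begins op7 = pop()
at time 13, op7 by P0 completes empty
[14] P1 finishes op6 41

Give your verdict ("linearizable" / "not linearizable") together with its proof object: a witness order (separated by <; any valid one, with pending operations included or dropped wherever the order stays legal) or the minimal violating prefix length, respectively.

cut after 3 events: linearizable; cut after 4 events (op2 responds, time 4): not linearizable
a single order respects real time; the 2 completed LIFO stack operations fail replay along it
for example op1, op2 fails at step 2: op2 pop() → empty is not legal there

not linearizable — minimal violating prefix: 4 events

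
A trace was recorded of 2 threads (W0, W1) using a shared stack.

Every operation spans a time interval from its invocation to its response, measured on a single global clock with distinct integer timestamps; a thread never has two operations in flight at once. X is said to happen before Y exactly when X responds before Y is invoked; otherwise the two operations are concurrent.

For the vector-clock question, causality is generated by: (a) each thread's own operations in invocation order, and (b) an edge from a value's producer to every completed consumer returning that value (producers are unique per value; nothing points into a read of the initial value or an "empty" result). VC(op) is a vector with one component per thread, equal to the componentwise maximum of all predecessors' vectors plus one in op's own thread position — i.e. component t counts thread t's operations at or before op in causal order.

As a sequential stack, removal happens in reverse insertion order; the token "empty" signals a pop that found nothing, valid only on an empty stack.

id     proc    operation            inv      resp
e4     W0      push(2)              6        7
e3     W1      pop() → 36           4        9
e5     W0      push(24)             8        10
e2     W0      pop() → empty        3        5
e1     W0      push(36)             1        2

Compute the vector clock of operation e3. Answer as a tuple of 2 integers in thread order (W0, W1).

root op e1, invoked 1: fresh clock plus W0's own tick → (1, 0)
e3 (invocation 4): componentwise max over VC(e1)=(1, 0), +1 at W1, giving (1, 1)
e2 (invocation 3): componentwise max over VC(e1)=(1, 0), +1 at W0, giving (2, 0)
e4 (invocation 6): componentwise max over VC(e2)=(2, 0), +1 at W0, giving (3, 0)
e5 (invocation 8): componentwise max over VC(e4)=(3, 0), +1 at W0, giving (4, 0)
target: VC(e3) = (1, 1)

(1, 1)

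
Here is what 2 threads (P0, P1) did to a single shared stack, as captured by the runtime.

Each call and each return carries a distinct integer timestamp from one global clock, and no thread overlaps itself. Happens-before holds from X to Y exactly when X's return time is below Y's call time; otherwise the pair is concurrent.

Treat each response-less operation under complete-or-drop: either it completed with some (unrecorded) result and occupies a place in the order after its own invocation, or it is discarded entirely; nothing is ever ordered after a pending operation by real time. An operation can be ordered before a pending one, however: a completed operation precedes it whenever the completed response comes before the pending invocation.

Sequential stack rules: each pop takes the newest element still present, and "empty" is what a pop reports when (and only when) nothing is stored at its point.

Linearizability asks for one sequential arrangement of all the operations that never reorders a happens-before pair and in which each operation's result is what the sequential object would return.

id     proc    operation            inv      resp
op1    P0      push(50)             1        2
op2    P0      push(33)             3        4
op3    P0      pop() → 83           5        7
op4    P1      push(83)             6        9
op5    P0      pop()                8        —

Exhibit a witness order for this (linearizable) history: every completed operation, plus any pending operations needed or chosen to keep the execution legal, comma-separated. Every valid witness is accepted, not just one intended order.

step 1: op1 push(50) — stack <50>
step 2: op2 push(33) — stack <50,33>
step 3: op4 push(83) — stack <50,33,83>
step 4: op3 pop() → 83 — stack <50,33>

op1, op2, op4, op3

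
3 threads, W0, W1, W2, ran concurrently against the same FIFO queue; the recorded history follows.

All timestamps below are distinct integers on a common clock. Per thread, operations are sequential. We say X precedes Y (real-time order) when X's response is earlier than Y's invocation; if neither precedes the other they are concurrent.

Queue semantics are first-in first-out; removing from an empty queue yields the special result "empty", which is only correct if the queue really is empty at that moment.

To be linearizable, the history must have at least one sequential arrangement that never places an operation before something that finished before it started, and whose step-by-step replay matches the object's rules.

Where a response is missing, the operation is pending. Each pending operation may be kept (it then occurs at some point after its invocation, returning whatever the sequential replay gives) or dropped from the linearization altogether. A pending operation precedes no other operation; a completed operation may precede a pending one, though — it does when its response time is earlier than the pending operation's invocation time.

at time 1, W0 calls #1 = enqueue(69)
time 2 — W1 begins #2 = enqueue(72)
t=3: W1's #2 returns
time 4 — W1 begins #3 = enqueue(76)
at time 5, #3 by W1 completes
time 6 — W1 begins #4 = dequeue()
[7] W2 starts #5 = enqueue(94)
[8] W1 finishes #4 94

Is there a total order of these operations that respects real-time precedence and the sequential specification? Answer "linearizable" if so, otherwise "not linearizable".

cut after 7 events: linearizable; cut after 8 events (#4 responds, time 8): not linearizable
exhaustive check: the 3 completed FIFO queue ops admit one real-time order; illegal
no escape via the 2 pending operations (#1, #5): every completion choice fails
take #2, #3, #4 (pending dropped): step 3 already fails, because #4 dequeue() → 94 cannot occur there

not linearizable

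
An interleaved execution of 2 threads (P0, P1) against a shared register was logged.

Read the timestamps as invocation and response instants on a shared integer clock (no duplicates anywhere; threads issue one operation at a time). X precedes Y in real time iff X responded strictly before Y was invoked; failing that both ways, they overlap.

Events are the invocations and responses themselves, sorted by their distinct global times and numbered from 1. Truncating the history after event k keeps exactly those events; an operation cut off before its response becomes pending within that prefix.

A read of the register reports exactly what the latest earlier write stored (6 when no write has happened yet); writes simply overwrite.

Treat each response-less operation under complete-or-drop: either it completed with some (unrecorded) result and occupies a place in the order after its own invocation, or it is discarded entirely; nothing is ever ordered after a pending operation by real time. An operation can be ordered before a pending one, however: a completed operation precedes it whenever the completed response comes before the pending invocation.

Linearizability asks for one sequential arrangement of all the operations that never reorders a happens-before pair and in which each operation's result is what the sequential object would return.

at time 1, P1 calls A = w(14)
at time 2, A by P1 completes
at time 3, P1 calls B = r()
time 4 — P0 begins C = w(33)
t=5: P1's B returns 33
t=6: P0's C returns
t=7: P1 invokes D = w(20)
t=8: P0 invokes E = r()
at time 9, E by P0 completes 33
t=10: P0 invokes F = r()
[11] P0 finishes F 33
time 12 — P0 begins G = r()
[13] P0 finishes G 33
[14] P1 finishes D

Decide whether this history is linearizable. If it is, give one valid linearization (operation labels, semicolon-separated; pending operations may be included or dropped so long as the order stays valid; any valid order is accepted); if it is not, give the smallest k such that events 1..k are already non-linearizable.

step 1: A w(14) — value 14
step 2: C w(33) — value 33
step 3: B r() → 33 — value 33
step 4: E r() → 33 — value 33
step 5: F r() → 33 — value 33
step 6: G r() → 33 — value 33
step 7: D w(20) — value 20

linearizable — witness: A; C; B; E; F; G; D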